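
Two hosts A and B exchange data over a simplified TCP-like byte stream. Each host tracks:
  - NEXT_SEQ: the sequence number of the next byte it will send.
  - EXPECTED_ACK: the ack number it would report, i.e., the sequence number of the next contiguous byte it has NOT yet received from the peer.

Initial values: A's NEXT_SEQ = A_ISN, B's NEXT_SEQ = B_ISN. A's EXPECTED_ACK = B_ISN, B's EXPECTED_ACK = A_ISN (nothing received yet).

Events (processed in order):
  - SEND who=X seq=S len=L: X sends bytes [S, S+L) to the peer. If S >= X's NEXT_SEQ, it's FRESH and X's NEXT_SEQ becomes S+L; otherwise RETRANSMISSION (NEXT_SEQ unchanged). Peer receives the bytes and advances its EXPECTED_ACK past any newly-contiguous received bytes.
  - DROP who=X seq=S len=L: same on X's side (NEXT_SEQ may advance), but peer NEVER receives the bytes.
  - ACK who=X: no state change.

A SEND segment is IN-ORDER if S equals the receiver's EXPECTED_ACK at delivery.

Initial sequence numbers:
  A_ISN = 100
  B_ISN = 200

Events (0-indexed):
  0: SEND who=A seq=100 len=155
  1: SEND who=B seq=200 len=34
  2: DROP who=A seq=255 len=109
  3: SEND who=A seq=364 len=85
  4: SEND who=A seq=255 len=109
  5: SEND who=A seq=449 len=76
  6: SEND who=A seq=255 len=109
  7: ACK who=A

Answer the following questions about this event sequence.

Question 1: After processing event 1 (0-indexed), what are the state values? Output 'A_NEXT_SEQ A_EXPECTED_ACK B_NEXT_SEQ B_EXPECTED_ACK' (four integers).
After event 0: A_seq=255 A_ack=200 B_seq=200 B_ack=255
After event 1: A_seq=255 A_ack=234 B_seq=234 B_ack=255

255 234 234 255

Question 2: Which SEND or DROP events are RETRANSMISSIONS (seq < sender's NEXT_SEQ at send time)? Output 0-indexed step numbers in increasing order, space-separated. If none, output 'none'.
Step 0: SEND seq=100 -> fresh
Step 1: SEND seq=200 -> fresh
Step 2: DROP seq=255 -> fresh
Step 3: SEND seq=364 -> fresh
Step 4: SEND seq=255 -> retransmit
Step 5: SEND seq=449 -> fresh
Step 6: SEND seq=255 -> retransmit

Answer: 4 6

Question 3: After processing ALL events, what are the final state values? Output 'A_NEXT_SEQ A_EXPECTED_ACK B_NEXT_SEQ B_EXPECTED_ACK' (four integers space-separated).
After event 0: A_seq=255 A_ack=200 B_seq=200 B_ack=255
After event 1: A_seq=255 A_ack=234 B_seq=234 B_ack=255
After event 2: A_seq=364 A_ack=234 B_seq=234 B_ack=255
After event 3: A_seq=449 A_ack=234 B_seq=234 B_ack=255
After event 4: A_seq=449 A_ack=234 B_seq=234 B_ack=449
After event 5: A_seq=525 A_ack=234 B_seq=234 B_ack=525
After event 6: A_seq=525 A_ack=234 B_seq=234 B_ack=525
After event 7: A_seq=525 A_ack=234 B_seq=234 B_ack=525

Answer: 525 234 234 525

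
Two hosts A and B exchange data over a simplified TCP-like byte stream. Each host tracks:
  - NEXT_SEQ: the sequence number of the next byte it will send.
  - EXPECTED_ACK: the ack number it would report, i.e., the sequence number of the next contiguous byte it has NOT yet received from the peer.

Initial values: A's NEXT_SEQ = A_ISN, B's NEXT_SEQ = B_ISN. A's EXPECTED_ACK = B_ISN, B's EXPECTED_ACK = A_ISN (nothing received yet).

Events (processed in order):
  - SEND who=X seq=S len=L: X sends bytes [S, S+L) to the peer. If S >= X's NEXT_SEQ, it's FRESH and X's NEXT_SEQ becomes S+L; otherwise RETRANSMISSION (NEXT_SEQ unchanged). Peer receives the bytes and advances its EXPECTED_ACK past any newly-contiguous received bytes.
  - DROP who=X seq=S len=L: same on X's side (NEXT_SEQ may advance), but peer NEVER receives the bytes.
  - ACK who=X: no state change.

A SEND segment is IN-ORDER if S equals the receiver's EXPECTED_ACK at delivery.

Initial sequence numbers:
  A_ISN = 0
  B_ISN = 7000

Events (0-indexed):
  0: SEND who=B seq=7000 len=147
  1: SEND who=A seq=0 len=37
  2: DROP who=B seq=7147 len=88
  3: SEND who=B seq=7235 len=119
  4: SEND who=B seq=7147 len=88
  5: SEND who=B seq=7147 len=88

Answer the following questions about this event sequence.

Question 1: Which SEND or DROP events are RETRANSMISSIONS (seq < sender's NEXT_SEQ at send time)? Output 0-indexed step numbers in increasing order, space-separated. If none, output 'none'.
Step 0: SEND seq=7000 -> fresh
Step 1: SEND seq=0 -> fresh
Step 2: DROP seq=7147 -> fresh
Step 3: SEND seq=7235 -> fresh
Step 4: SEND seq=7147 -> retransmit
Step 5: SEND seq=7147 -> retransmit

Answer: 4 5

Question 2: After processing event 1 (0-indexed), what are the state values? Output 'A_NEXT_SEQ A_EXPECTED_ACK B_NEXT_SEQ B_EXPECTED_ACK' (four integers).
After event 0: A_seq=0 A_ack=7147 B_seq=7147 B_ack=0
After event 1: A_seq=37 A_ack=7147 B_seq=7147 B_ack=37

37 7147 7147 37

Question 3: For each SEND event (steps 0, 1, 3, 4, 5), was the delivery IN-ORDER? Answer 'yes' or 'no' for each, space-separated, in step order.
Answer: yes yes no yes no

Derivation:
Step 0: SEND seq=7000 -> in-order
Step 1: SEND seq=0 -> in-order
Step 3: SEND seq=7235 -> out-of-order
Step 4: SEND seq=7147 -> in-order
Step 5: SEND seq=7147 -> out-of-order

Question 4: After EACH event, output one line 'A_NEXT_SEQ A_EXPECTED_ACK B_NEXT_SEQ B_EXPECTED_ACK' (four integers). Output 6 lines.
0 7147 7147 0
37 7147 7147 37
37 7147 7235 37
37 7147 7354 37
37 7354 7354 37
37 7354 7354 37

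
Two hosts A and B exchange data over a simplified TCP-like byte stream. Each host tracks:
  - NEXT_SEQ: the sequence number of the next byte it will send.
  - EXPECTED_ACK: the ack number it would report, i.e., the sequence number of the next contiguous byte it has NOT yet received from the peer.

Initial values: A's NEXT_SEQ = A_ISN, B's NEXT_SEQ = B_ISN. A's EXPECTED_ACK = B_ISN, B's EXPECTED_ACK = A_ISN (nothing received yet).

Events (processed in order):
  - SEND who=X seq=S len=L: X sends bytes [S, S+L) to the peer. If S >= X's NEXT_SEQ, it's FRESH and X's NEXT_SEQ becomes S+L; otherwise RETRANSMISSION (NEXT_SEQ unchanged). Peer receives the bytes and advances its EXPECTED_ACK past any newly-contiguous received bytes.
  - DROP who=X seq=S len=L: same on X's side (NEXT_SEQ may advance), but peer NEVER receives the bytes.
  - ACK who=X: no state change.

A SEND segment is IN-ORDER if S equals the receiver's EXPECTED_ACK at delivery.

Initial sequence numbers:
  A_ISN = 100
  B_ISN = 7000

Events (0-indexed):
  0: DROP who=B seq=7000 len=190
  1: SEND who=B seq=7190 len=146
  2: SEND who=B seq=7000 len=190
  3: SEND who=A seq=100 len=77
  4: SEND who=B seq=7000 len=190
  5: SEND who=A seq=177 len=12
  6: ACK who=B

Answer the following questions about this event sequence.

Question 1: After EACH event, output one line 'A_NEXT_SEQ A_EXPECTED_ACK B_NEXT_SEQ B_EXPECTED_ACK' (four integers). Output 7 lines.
100 7000 7190 100
100 7000 7336 100
100 7336 7336 100
177 7336 7336 177
177 7336 7336 177
189 7336 7336 189
189 7336 7336 189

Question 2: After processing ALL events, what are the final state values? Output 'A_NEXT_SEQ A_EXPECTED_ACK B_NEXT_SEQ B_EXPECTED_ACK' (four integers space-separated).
Answer: 189 7336 7336 189

Derivation:
After event 0: A_seq=100 A_ack=7000 B_seq=7190 B_ack=100
After event 1: A_seq=100 A_ack=7000 B_seq=7336 B_ack=100
After event 2: A_seq=100 A_ack=7336 B_seq=7336 B_ack=100
After event 3: A_seq=177 A_ack=7336 B_seq=7336 B_ack=177
After event 4: A_seq=177 A_ack=7336 B_seq=7336 B_ack=177
After event 5: A_seq=189 A_ack=7336 B_seq=7336 B_ack=189
After event 6: A_seq=189 A_ack=7336 B_seq=7336 B_ack=189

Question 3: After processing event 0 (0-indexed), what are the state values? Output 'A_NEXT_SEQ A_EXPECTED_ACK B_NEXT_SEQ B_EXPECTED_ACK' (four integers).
After event 0: A_seq=100 A_ack=7000 B_seq=7190 B_ack=100

100 7000 7190 100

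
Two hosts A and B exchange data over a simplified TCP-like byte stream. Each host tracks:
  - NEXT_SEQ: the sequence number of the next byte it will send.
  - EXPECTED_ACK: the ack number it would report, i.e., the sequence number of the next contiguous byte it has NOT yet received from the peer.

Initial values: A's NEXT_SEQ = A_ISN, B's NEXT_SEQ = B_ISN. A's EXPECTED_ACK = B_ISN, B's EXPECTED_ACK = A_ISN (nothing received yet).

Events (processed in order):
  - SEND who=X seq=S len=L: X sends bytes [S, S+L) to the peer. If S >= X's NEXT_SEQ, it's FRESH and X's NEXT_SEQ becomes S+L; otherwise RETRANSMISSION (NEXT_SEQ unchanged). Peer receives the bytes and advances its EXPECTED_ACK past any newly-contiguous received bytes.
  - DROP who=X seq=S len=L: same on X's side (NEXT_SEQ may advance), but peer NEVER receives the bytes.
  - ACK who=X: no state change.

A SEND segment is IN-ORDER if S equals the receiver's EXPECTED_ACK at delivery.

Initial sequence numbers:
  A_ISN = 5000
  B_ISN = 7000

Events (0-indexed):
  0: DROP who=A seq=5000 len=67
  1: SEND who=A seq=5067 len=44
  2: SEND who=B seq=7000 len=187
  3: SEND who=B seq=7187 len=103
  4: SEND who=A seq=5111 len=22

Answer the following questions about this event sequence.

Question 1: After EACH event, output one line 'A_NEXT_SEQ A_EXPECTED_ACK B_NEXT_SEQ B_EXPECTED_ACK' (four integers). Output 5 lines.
5067 7000 7000 5000
5111 7000 7000 5000
5111 7187 7187 5000
5111 7290 7290 5000
5133 7290 7290 5000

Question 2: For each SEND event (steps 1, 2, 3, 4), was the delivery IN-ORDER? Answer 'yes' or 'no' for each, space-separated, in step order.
Answer: no yes yes no

Derivation:
Step 1: SEND seq=5067 -> out-of-order
Step 2: SEND seq=7000 -> in-order
Step 3: SEND seq=7187 -> in-order
Step 4: SEND seq=5111 -> out-of-order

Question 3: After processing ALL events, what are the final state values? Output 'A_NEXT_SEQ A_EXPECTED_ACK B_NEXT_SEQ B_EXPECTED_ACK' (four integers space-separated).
After event 0: A_seq=5067 A_ack=7000 B_seq=7000 B_ack=5000
After event 1: A_seq=5111 A_ack=7000 B_seq=7000 B_ack=5000
After event 2: A_seq=5111 A_ack=7187 B_seq=7187 B_ack=5000
After event 3: A_seq=5111 A_ack=7290 B_seq=7290 B_ack=5000
After event 4: A_seq=5133 A_ack=7290 B_seq=7290 B_ack=5000

Answer: 5133 7290 7290 5000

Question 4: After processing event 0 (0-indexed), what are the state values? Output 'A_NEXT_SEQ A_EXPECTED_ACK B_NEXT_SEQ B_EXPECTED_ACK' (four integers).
After event 0: A_seq=5067 A_ack=7000 B_seq=7000 B_ack=5000

5067 7000 7000 5000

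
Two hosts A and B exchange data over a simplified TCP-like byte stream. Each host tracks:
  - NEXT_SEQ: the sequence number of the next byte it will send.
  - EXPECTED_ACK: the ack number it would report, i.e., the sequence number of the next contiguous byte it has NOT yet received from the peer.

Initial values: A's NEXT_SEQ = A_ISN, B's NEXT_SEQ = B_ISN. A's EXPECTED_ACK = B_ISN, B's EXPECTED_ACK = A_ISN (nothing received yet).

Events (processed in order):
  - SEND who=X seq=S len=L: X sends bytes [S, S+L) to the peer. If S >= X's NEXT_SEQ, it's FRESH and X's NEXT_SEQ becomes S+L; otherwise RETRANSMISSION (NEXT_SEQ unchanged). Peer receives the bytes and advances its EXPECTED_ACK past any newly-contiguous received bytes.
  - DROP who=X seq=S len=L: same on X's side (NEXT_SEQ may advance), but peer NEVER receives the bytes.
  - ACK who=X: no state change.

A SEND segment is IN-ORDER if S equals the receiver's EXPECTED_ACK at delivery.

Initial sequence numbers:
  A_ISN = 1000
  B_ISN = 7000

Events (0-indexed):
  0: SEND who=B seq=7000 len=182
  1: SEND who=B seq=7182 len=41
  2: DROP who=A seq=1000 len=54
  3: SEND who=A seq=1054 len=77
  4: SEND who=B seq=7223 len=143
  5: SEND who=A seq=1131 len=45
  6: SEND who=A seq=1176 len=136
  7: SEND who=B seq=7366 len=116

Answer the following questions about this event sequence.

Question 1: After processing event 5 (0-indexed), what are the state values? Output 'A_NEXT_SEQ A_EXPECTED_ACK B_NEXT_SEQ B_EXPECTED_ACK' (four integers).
After event 0: A_seq=1000 A_ack=7182 B_seq=7182 B_ack=1000
After event 1: A_seq=1000 A_ack=7223 B_seq=7223 B_ack=1000
After event 2: A_seq=1054 A_ack=7223 B_seq=7223 B_ack=1000
After event 3: A_seq=1131 A_ack=7223 B_seq=7223 B_ack=1000
After event 4: A_seq=1131 A_ack=7366 B_seq=7366 B_ack=1000
After event 5: A_seq=1176 A_ack=7366 B_seq=7366 B_ack=1000

1176 7366 7366 1000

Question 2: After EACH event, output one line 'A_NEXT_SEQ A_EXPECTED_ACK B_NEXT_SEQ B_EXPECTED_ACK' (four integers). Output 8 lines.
1000 7182 7182 1000
1000 7223 7223 1000
1054 7223 7223 1000
1131 7223 7223 1000
1131 7366 7366 1000
1176 7366 7366 1000
1312 7366 7366 1000
1312 7482 7482 1000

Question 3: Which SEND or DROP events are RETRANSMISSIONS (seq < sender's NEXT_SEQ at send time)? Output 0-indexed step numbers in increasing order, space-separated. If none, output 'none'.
Step 0: SEND seq=7000 -> fresh
Step 1: SEND seq=7182 -> fresh
Step 2: DROP seq=1000 -> fresh
Step 3: SEND seq=1054 -> fresh
Step 4: SEND seq=7223 -> fresh
Step 5: SEND seq=1131 -> fresh
Step 6: SEND seq=1176 -> fresh
Step 7: SEND seq=7366 -> fresh

Answer: none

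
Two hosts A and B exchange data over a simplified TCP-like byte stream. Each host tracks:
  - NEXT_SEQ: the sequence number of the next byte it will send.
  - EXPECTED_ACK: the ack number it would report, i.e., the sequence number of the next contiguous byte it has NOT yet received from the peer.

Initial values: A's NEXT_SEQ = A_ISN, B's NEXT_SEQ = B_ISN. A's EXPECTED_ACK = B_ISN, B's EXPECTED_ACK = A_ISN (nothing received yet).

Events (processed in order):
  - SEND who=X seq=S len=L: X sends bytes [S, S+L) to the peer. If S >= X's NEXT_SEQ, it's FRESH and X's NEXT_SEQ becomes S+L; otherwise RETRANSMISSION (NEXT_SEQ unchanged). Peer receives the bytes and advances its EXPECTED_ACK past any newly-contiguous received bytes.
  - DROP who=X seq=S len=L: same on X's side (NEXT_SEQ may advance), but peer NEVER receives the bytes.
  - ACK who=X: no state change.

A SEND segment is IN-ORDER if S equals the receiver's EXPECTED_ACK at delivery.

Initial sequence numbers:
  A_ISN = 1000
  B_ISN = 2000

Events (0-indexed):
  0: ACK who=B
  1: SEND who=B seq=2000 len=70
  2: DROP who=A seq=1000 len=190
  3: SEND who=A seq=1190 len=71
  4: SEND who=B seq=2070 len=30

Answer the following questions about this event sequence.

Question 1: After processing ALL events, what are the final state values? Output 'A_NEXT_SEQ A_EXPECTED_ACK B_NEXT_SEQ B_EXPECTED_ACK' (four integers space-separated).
After event 0: A_seq=1000 A_ack=2000 B_seq=2000 B_ack=1000
After event 1: A_seq=1000 A_ack=2070 B_seq=2070 B_ack=1000
After event 2: A_seq=1190 A_ack=2070 B_seq=2070 B_ack=1000
After event 3: A_seq=1261 A_ack=2070 B_seq=2070 B_ack=1000
After event 4: A_seq=1261 A_ack=2100 B_seq=2100 B_ack=1000

Answer: 1261 2100 2100 1000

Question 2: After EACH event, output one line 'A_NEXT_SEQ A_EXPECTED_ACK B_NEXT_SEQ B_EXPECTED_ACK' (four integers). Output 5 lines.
1000 2000 2000 1000
1000 2070 2070 1000
1190 2070 2070 1000
1261 2070 2070 1000
1261 2100 2100 1000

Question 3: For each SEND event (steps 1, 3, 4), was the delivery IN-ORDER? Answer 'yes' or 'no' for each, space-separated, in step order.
Answer: yes no yes

Derivation:
Step 1: SEND seq=2000 -> in-order
Step 3: SEND seq=1190 -> out-of-order
Step 4: SEND seq=2070 -> in-order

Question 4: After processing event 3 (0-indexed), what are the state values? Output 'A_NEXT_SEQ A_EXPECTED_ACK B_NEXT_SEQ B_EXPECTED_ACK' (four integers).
After event 0: A_seq=1000 A_ack=2000 B_seq=2000 B_ack=1000
After event 1: A_seq=1000 A_ack=2070 B_seq=2070 B_ack=1000
After event 2: A_seq=1190 A_ack=2070 B_seq=2070 B_ack=1000
After event 3: A_seq=1261 A_ack=2070 B_seq=2070 B_ack=1000

1261 2070 2070 1000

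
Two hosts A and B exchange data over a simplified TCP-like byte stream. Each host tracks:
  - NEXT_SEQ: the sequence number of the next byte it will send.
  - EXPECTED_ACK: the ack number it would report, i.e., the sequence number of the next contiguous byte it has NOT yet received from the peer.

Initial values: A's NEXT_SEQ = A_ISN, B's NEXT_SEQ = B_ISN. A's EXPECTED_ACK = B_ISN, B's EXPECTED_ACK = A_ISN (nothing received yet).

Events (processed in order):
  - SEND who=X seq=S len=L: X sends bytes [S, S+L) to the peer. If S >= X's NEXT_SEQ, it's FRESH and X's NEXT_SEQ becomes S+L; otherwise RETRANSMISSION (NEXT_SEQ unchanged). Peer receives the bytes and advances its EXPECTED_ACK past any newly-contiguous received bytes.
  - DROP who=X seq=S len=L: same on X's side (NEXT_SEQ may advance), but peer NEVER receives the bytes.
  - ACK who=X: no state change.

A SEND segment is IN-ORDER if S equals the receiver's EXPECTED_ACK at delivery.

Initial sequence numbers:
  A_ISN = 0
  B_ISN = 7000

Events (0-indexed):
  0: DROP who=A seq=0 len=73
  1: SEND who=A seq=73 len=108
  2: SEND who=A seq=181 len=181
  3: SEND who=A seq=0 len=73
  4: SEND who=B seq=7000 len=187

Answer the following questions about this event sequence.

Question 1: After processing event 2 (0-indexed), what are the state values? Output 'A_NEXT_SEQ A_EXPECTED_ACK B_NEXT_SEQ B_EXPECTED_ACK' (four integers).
After event 0: A_seq=73 A_ack=7000 B_seq=7000 B_ack=0
After event 1: A_seq=181 A_ack=7000 B_seq=7000 B_ack=0
After event 2: A_seq=362 A_ack=7000 B_seq=7000 B_ack=0

362 7000 7000 0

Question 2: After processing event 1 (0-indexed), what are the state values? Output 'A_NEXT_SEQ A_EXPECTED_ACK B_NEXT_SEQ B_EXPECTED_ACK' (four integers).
After event 0: A_seq=73 A_ack=7000 B_seq=7000 B_ack=0
After event 1: A_seq=181 A_ack=7000 B_seq=7000 B_ack=0

181 7000 7000 0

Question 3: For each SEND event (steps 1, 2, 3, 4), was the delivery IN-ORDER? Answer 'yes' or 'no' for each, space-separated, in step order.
Answer: no no yes yes

Derivation:
Step 1: SEND seq=73 -> out-of-order
Step 2: SEND seq=181 -> out-of-order
Step 3: SEND seq=0 -> in-order
Step 4: SEND seq=7000 -> in-order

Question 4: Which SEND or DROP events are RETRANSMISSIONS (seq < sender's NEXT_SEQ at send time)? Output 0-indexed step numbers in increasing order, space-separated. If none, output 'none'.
Step 0: DROP seq=0 -> fresh
Step 1: SEND seq=73 -> fresh
Step 2: SEND seq=181 -> fresh
Step 3: SEND seq=0 -> retransmit
Step 4: SEND seq=7000 -> fresh

Answer: 3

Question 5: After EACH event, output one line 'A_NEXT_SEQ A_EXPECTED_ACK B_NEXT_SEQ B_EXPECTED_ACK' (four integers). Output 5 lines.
73 7000 7000 0
181 7000 7000 0
362 7000 7000 0
362 7000 7000 362
362 7187 7187 362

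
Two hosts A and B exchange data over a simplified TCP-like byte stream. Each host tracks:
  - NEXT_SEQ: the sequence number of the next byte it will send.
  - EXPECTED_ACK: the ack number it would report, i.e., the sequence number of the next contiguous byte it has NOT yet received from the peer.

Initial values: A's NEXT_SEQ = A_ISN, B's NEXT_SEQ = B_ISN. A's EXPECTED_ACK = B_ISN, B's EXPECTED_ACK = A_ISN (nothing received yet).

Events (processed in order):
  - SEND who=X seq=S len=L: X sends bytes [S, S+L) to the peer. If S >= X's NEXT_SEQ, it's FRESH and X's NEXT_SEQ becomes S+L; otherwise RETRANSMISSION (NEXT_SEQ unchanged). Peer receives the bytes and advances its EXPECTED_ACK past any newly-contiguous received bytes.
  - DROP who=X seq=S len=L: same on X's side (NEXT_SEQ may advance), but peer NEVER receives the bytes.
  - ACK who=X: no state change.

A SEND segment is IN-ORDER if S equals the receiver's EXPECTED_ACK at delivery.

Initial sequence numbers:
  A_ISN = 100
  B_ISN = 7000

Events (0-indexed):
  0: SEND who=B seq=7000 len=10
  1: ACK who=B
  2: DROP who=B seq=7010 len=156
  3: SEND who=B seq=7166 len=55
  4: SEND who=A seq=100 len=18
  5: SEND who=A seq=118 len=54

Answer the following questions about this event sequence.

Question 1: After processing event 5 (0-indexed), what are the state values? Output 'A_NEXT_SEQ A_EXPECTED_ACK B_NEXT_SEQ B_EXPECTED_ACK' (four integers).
After event 0: A_seq=100 A_ack=7010 B_seq=7010 B_ack=100
After event 1: A_seq=100 A_ack=7010 B_seq=7010 B_ack=100
After event 2: A_seq=100 A_ack=7010 B_seq=7166 B_ack=100
After event 3: A_seq=100 A_ack=7010 B_seq=7221 B_ack=100
After event 4: A_seq=118 A_ack=7010 B_seq=7221 B_ack=118
After event 5: A_seq=172 A_ack=7010 B_seq=7221 B_ack=172

172 7010 7221 172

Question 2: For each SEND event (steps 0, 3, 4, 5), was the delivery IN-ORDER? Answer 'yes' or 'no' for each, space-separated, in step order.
Answer: yes no yes yes

Derivation:
Step 0: SEND seq=7000 -> in-order
Step 3: SEND seq=7166 -> out-of-order
Step 4: SEND seq=100 -> in-order
Step 5: SEND seq=118 -> in-order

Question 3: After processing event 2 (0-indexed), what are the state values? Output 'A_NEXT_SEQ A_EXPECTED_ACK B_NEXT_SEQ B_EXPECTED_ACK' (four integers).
After event 0: A_seq=100 A_ack=7010 B_seq=7010 B_ack=100
After event 1: A_seq=100 A_ack=7010 B_seq=7010 B_ack=100
After event 2: A_seq=100 A_ack=7010 B_seq=7166 B_ack=100

100 7010 7166 100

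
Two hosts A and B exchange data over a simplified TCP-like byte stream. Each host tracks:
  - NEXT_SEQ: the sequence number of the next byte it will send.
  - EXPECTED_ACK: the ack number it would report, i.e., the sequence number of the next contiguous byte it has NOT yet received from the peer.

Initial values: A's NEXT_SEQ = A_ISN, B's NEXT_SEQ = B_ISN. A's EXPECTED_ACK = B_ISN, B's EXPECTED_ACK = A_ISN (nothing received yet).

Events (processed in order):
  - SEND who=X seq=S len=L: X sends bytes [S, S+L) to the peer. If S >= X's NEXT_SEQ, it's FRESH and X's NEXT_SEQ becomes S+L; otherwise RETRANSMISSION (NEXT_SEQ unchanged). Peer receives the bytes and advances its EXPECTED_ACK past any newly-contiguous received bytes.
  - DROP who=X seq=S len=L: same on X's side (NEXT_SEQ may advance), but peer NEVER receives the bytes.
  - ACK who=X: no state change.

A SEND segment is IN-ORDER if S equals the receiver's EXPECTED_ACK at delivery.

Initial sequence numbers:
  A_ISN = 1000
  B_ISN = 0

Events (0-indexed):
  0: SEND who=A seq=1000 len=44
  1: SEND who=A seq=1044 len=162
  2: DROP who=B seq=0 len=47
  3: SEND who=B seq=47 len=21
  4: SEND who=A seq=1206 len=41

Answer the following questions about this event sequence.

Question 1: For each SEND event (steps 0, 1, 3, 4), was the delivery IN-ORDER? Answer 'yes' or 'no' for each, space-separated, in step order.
Step 0: SEND seq=1000 -> in-order
Step 1: SEND seq=1044 -> in-order
Step 3: SEND seq=47 -> out-of-order
Step 4: SEND seq=1206 -> in-order

Answer: yes yes no yes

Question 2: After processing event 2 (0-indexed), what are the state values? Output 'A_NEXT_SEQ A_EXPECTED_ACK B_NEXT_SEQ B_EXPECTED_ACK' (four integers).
After event 0: A_seq=1044 A_ack=0 B_seq=0 B_ack=1044
After event 1: A_seq=1206 A_ack=0 B_seq=0 B_ack=1206
After event 2: A_seq=1206 A_ack=0 B_seq=47 B_ack=1206

1206 0 47 1206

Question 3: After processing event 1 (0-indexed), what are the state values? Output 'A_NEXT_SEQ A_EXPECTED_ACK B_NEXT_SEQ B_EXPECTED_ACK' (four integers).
After event 0: A_seq=1044 A_ack=0 B_seq=0 B_ack=1044
After event 1: A_seq=1206 A_ack=0 B_seq=0 B_ack=1206

1206 0 0 1206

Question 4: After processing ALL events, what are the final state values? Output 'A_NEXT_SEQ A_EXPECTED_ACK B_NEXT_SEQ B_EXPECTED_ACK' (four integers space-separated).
Answer: 1247 0 68 1247

Derivation:
After event 0: A_seq=1044 A_ack=0 B_seq=0 B_ack=1044
After event 1: A_seq=1206 A_ack=0 B_seq=0 B_ack=1206
After event 2: A_seq=1206 A_ack=0 B_seq=47 B_ack=1206
After event 3: A_seq=1206 A_ack=0 B_seq=68 B_ack=1206
After event 4: A_seq=1247 A_ack=0 B_seq=68 B_ack=1247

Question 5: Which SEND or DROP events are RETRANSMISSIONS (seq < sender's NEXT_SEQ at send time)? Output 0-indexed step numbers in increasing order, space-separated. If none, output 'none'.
Answer: none

Derivation:
Step 0: SEND seq=1000 -> fresh
Step 1: SEND seq=1044 -> fresh
Step 2: DROP seq=0 -> fresh
Step 3: SEND seq=47 -> fresh
Step 4: SEND seq=1206 -> fresh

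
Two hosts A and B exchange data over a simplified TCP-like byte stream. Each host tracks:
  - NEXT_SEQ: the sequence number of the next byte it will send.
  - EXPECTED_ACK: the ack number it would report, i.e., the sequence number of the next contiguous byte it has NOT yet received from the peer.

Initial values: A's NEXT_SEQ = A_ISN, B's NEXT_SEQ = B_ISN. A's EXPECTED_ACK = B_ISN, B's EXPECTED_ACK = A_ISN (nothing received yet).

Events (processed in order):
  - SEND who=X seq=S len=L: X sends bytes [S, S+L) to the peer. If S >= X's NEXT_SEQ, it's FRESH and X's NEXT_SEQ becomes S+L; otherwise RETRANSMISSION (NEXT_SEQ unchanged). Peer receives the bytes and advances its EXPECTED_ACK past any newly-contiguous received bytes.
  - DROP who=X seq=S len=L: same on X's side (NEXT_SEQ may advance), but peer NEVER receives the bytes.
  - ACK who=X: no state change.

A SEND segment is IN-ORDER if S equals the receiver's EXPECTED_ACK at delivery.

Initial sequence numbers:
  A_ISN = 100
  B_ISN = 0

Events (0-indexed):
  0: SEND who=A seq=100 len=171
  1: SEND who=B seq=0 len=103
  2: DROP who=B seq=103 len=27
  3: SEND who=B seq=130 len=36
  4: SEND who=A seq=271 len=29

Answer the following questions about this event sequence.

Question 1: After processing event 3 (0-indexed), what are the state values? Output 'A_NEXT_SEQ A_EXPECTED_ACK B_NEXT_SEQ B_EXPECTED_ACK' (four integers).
After event 0: A_seq=271 A_ack=0 B_seq=0 B_ack=271
After event 1: A_seq=271 A_ack=103 B_seq=103 B_ack=271
After event 2: A_seq=271 A_ack=103 B_seq=130 B_ack=271
After event 3: A_seq=271 A_ack=103 B_seq=166 B_ack=271

271 103 166 271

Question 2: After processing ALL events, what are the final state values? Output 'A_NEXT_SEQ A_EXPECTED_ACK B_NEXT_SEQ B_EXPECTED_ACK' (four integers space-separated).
After event 0: A_seq=271 A_ack=0 B_seq=0 B_ack=271
After event 1: A_seq=271 A_ack=103 B_seq=103 B_ack=271
After event 2: A_seq=271 A_ack=103 B_seq=130 B_ack=271
After event 3: A_seq=271 A_ack=103 B_seq=166 B_ack=271
After event 4: A_seq=300 A_ack=103 B_seq=166 B_ack=300

Answer: 300 103 166 300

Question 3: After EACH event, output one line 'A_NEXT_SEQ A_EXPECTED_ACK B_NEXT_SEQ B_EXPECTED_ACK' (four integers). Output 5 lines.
271 0 0 271
271 103 103 271
271 103 130 271
271 103 166 271
300 103 166 300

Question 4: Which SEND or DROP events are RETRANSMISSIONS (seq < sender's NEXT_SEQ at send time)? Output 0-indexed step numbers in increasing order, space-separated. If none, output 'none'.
Step 0: SEND seq=100 -> fresh
Step 1: SEND seq=0 -> fresh
Step 2: DROP seq=103 -> fresh
Step 3: SEND seq=130 -> fresh
Step 4: SEND seq=271 -> fresh

Answer: none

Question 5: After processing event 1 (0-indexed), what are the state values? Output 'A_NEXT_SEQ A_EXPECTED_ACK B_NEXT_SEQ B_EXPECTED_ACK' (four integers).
After event 0: A_seq=271 A_ack=0 B_seq=0 B_ack=271
After event 1: A_seq=271 A_ack=103 B_seq=103 B_ack=271

271 103 103 271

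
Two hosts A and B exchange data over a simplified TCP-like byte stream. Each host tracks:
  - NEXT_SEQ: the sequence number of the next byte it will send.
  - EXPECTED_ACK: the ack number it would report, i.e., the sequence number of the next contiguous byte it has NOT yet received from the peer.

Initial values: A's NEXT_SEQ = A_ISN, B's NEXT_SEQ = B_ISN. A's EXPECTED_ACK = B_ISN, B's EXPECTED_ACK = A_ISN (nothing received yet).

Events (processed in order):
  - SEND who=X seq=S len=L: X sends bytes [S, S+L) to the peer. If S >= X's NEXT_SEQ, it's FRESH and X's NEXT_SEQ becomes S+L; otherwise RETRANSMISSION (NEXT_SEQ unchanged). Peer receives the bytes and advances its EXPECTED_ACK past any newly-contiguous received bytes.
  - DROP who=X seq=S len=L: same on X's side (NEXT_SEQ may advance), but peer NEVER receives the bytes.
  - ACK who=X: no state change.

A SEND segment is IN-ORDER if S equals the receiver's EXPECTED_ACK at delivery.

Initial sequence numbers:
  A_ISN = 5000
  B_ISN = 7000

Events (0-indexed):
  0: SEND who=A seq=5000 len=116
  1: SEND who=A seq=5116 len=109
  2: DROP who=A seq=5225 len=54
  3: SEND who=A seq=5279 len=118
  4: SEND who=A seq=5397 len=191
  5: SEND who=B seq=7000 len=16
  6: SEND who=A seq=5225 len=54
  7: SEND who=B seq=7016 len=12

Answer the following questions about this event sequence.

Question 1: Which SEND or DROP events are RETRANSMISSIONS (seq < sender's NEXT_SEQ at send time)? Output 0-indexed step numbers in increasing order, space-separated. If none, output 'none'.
Step 0: SEND seq=5000 -> fresh
Step 1: SEND seq=5116 -> fresh
Step 2: DROP seq=5225 -> fresh
Step 3: SEND seq=5279 -> fresh
Step 4: SEND seq=5397 -> fresh
Step 5: SEND seq=7000 -> fresh
Step 6: SEND seq=5225 -> retransmit
Step 7: SEND seq=7016 -> fresh

Answer: 6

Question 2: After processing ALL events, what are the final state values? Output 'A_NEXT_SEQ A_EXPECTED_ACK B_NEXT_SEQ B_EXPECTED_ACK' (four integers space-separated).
Answer: 5588 7028 7028 5588

Derivation:
After event 0: A_seq=5116 A_ack=7000 B_seq=7000 B_ack=5116
After event 1: A_seq=5225 A_ack=7000 B_seq=7000 B_ack=5225
After event 2: A_seq=5279 A_ack=7000 B_seq=7000 B_ack=5225
After event 3: A_seq=5397 A_ack=7000 B_seq=7000 B_ack=5225
After event 4: A_seq=5588 A_ack=7000 B_seq=7000 B_ack=5225
After event 5: A_seq=5588 A_ack=7016 B_seq=7016 B_ack=5225
After event 6: A_seq=5588 A_ack=7016 B_seq=7016 B_ack=5588
After event 7: A_seq=5588 A_ack=7028 B_seq=7028 B_ack=5588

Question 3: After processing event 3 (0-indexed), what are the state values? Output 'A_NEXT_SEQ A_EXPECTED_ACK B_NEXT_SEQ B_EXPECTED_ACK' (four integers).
After event 0: A_seq=5116 A_ack=7000 B_seq=7000 B_ack=5116
After event 1: A_seq=5225 A_ack=7000 B_seq=7000 B_ack=5225
After event 2: A_seq=5279 A_ack=7000 B_seq=7000 B_ack=5225
After event 3: A_seq=5397 A_ack=7000 B_seq=7000 B_ack=5225

5397 7000 7000 5225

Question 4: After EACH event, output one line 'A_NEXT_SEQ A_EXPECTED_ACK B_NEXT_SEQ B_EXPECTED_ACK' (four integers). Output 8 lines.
5116 7000 7000 5116
5225 7000 7000 5225
5279 7000 7000 5225
5397 7000 7000 5225
5588 7000 7000 5225
5588 7016 7016 5225
5588 7016 7016 5588
5588 7028 7028 5588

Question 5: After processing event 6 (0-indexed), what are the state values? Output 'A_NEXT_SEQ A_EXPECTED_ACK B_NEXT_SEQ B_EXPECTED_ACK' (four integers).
After event 0: A_seq=5116 A_ack=7000 B_seq=7000 B_ack=5116
After event 1: A_seq=5225 A_ack=7000 B_seq=7000 B_ack=5225
After event 2: A_seq=5279 A_ack=7000 B_seq=7000 B_ack=5225
After event 3: A_seq=5397 A_ack=7000 B_seq=7000 B_ack=5225
After event 4: A_seq=5588 A_ack=7000 B_seq=7000 B_ack=5225
After event 5: A_seq=5588 A_ack=7016 B_seq=7016 B_ack=5225
After event 6: A_seq=5588 A_ack=7016 B_seq=7016 B_ack=5588

5588 7016 7016 5588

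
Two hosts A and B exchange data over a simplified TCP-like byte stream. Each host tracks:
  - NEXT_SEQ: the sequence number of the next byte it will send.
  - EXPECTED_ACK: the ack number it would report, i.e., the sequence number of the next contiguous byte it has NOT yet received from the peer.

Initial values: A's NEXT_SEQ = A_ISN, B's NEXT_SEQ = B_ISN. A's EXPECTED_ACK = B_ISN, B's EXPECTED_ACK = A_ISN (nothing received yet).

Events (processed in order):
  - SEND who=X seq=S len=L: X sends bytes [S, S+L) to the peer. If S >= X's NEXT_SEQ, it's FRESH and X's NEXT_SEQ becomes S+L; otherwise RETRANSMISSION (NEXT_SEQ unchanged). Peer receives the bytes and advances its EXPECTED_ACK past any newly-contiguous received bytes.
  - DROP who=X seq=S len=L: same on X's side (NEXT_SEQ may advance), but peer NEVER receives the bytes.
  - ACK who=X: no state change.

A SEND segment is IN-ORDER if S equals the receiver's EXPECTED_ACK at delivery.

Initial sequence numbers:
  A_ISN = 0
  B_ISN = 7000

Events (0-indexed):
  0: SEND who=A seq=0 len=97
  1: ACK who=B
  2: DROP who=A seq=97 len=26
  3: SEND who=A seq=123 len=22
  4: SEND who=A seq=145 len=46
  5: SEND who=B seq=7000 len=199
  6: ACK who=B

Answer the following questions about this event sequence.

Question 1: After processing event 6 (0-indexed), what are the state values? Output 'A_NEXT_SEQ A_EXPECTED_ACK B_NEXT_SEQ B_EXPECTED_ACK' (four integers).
After event 0: A_seq=97 A_ack=7000 B_seq=7000 B_ack=97
After event 1: A_seq=97 A_ack=7000 B_seq=7000 B_ack=97
After event 2: A_seq=123 A_ack=7000 B_seq=7000 B_ack=97
After event 3: A_seq=145 A_ack=7000 B_seq=7000 B_ack=97
After event 4: A_seq=191 A_ack=7000 B_seq=7000 B_ack=97
After event 5: A_seq=191 A_ack=7199 B_seq=7199 B_ack=97
After event 6: A_seq=191 A_ack=7199 B_seq=7199 B_ack=97

191 7199 7199 97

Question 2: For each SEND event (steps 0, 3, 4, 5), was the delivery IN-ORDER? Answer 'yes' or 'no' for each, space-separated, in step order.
Answer: yes no no yes

Derivation:
Step 0: SEND seq=0 -> in-order
Step 3: SEND seq=123 -> out-of-order
Step 4: SEND seq=145 -> out-of-order
Step 5: SEND seq=7000 -> in-order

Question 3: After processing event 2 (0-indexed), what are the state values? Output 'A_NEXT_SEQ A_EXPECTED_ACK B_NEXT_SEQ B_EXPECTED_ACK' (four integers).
After event 0: A_seq=97 A_ack=7000 B_seq=7000 B_ack=97
After event 1: A_seq=97 A_ack=7000 B_seq=7000 B_ack=97
After event 2: A_seq=123 A_ack=7000 B_seq=7000 B_ack=97

123 7000 7000 97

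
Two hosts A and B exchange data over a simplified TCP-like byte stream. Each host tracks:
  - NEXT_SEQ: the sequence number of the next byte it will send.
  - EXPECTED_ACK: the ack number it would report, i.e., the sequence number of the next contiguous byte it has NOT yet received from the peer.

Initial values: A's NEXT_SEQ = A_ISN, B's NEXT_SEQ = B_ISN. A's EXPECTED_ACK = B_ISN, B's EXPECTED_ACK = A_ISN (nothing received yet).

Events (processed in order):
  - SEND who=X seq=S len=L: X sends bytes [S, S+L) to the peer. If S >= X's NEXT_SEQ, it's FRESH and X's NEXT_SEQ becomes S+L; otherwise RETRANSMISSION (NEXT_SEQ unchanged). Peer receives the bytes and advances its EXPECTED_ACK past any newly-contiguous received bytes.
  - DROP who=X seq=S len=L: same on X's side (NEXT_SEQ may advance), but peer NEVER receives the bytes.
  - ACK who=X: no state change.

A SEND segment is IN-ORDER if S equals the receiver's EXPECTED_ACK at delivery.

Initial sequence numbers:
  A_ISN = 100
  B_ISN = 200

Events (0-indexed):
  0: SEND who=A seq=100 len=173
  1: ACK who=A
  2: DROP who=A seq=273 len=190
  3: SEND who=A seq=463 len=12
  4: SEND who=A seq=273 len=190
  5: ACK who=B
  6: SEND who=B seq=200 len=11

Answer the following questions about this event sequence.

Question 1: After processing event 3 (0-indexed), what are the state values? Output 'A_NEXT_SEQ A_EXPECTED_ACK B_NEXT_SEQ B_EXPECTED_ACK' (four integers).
After event 0: A_seq=273 A_ack=200 B_seq=200 B_ack=273
After event 1: A_seq=273 A_ack=200 B_seq=200 B_ack=273
After event 2: A_seq=463 A_ack=200 B_seq=200 B_ack=273
After event 3: A_seq=475 A_ack=200 B_seq=200 B_ack=273

475 200 200 273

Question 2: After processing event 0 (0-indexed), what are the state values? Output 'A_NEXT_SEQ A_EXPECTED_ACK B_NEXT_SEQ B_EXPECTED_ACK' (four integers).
After event 0: A_seq=273 A_ack=200 B_seq=200 B_ack=273

273 200 200 273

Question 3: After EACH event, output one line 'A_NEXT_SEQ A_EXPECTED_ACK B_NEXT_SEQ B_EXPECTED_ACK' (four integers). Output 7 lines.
273 200 200 273
273 200 200 273
463 200 200 273
475 200 200 273
475 200 200 475
475 200 200 475
475 211 211 475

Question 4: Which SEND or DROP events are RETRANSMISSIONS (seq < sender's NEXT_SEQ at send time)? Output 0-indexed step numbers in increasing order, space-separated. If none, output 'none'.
Step 0: SEND seq=100 -> fresh
Step 2: DROP seq=273 -> fresh
Step 3: SEND seq=463 -> fresh
Step 4: SEND seq=273 -> retransmit
Step 6: SEND seq=200 -> fresh

Answer: 4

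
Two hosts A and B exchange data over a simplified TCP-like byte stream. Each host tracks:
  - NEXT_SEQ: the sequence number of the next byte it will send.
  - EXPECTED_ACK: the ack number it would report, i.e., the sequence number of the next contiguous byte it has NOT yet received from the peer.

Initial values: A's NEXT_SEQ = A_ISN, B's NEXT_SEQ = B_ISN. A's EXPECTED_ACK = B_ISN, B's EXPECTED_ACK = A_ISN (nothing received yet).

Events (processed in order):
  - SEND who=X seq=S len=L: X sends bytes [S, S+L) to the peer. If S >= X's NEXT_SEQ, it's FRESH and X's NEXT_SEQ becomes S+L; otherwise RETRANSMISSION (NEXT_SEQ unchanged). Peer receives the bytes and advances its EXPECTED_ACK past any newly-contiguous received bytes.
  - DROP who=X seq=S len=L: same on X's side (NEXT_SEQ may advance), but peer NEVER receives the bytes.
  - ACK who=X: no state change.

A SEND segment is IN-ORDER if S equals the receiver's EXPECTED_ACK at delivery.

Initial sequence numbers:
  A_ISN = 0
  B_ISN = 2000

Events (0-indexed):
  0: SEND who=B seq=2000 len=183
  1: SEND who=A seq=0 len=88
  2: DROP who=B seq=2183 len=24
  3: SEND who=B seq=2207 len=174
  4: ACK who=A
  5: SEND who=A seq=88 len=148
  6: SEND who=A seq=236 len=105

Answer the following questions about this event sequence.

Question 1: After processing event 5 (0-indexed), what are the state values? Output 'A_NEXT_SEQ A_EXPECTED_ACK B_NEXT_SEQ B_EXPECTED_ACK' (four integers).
After event 0: A_seq=0 A_ack=2183 B_seq=2183 B_ack=0
After event 1: A_seq=88 A_ack=2183 B_seq=2183 B_ack=88
After event 2: A_seq=88 A_ack=2183 B_seq=2207 B_ack=88
After event 3: A_seq=88 A_ack=2183 B_seq=2381 B_ack=88
After event 4: A_seq=88 A_ack=2183 B_seq=2381 B_ack=88
After event 5: A_seq=236 A_ack=2183 B_seq=2381 B_ack=236

236 2183 2381 236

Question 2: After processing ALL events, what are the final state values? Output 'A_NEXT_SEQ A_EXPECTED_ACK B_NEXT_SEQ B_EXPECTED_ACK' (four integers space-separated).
After event 0: A_seq=0 A_ack=2183 B_seq=2183 B_ack=0
After event 1: A_seq=88 A_ack=2183 B_seq=2183 B_ack=88
After event 2: A_seq=88 A_ack=2183 B_seq=2207 B_ack=88
After event 3: A_seq=88 A_ack=2183 B_seq=2381 B_ack=88
After event 4: A_seq=88 A_ack=2183 B_seq=2381 B_ack=88
After event 5: A_seq=236 A_ack=2183 B_seq=2381 B_ack=236
After event 6: A_seq=341 A_ack=2183 B_seq=2381 B_ack=341

Answer: 341 2183 2381 341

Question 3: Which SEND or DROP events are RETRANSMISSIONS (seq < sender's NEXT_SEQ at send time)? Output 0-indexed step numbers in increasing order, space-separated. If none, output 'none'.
Answer: none

Derivation:
Step 0: SEND seq=2000 -> fresh
Step 1: SEND seq=0 -> fresh
Step 2: DROP seq=2183 -> fresh
Step 3: SEND seq=2207 -> fresh
Step 5: SEND seq=88 -> fresh
Step 6: SEND seq=236 -> fresh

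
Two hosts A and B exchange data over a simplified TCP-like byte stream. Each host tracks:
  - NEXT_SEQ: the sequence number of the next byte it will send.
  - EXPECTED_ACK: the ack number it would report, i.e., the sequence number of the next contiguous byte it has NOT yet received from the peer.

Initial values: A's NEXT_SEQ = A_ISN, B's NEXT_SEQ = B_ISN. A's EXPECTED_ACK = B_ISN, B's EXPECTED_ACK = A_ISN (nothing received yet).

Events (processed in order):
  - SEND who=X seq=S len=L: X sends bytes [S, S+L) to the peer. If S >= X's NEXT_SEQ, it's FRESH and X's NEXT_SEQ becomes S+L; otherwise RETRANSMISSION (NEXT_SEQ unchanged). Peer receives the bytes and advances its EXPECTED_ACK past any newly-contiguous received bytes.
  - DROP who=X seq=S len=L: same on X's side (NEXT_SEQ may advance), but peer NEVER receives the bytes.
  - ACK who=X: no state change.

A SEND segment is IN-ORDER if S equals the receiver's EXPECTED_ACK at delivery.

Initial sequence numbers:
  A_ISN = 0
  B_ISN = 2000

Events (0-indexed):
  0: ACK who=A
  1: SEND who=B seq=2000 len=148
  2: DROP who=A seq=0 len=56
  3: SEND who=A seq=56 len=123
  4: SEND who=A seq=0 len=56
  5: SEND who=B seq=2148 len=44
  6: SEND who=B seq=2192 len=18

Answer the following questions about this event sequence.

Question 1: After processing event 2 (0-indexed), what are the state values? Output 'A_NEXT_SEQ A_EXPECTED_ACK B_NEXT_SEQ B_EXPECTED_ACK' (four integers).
After event 0: A_seq=0 A_ack=2000 B_seq=2000 B_ack=0
After event 1: A_seq=0 A_ack=2148 B_seq=2148 B_ack=0
After event 2: A_seq=56 A_ack=2148 B_seq=2148 B_ack=0

56 2148 2148 0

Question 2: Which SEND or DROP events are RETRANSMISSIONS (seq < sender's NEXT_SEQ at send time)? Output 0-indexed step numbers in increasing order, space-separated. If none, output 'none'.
Step 1: SEND seq=2000 -> fresh
Step 2: DROP seq=0 -> fresh
Step 3: SEND seq=56 -> fresh
Step 4: SEND seq=0 -> retransmit
Step 5: SEND seq=2148 -> fresh
Step 6: SEND seq=2192 -> fresh

Answer: 4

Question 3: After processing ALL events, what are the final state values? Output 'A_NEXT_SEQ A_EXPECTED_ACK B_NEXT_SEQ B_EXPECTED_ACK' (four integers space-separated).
Answer: 179 2210 2210 179

Derivation:
After event 0: A_seq=0 A_ack=2000 B_seq=2000 B_ack=0
After event 1: A_seq=0 A_ack=2148 B_seq=2148 B_ack=0
After event 2: A_seq=56 A_ack=2148 B_seq=2148 B_ack=0
After event 3: A_seq=179 A_ack=2148 B_seq=2148 B_ack=0
After event 4: A_seq=179 A_ack=2148 B_seq=2148 B_ack=179
After event 5: A_seq=179 A_ack=2192 B_seq=2192 B_ack=179
After event 6: A_seq=179 A_ack=2210 B_seq=2210 B_ack=179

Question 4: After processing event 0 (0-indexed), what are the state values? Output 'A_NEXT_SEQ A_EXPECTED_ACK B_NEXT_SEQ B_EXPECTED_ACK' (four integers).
After event 0: A_seq=0 A_ack=2000 B_seq=2000 B_ack=0

0 2000 2000 0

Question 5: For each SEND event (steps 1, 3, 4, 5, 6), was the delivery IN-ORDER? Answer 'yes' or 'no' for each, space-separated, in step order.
Answer: yes no yes yes yes

Derivation:
Step 1: SEND seq=2000 -> in-order
Step 3: SEND seq=56 -> out-of-order
Step 4: SEND seq=0 -> in-order
Step 5: SEND seq=2148 -> in-order
Step 6: SEND seq=2192 -> in-order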